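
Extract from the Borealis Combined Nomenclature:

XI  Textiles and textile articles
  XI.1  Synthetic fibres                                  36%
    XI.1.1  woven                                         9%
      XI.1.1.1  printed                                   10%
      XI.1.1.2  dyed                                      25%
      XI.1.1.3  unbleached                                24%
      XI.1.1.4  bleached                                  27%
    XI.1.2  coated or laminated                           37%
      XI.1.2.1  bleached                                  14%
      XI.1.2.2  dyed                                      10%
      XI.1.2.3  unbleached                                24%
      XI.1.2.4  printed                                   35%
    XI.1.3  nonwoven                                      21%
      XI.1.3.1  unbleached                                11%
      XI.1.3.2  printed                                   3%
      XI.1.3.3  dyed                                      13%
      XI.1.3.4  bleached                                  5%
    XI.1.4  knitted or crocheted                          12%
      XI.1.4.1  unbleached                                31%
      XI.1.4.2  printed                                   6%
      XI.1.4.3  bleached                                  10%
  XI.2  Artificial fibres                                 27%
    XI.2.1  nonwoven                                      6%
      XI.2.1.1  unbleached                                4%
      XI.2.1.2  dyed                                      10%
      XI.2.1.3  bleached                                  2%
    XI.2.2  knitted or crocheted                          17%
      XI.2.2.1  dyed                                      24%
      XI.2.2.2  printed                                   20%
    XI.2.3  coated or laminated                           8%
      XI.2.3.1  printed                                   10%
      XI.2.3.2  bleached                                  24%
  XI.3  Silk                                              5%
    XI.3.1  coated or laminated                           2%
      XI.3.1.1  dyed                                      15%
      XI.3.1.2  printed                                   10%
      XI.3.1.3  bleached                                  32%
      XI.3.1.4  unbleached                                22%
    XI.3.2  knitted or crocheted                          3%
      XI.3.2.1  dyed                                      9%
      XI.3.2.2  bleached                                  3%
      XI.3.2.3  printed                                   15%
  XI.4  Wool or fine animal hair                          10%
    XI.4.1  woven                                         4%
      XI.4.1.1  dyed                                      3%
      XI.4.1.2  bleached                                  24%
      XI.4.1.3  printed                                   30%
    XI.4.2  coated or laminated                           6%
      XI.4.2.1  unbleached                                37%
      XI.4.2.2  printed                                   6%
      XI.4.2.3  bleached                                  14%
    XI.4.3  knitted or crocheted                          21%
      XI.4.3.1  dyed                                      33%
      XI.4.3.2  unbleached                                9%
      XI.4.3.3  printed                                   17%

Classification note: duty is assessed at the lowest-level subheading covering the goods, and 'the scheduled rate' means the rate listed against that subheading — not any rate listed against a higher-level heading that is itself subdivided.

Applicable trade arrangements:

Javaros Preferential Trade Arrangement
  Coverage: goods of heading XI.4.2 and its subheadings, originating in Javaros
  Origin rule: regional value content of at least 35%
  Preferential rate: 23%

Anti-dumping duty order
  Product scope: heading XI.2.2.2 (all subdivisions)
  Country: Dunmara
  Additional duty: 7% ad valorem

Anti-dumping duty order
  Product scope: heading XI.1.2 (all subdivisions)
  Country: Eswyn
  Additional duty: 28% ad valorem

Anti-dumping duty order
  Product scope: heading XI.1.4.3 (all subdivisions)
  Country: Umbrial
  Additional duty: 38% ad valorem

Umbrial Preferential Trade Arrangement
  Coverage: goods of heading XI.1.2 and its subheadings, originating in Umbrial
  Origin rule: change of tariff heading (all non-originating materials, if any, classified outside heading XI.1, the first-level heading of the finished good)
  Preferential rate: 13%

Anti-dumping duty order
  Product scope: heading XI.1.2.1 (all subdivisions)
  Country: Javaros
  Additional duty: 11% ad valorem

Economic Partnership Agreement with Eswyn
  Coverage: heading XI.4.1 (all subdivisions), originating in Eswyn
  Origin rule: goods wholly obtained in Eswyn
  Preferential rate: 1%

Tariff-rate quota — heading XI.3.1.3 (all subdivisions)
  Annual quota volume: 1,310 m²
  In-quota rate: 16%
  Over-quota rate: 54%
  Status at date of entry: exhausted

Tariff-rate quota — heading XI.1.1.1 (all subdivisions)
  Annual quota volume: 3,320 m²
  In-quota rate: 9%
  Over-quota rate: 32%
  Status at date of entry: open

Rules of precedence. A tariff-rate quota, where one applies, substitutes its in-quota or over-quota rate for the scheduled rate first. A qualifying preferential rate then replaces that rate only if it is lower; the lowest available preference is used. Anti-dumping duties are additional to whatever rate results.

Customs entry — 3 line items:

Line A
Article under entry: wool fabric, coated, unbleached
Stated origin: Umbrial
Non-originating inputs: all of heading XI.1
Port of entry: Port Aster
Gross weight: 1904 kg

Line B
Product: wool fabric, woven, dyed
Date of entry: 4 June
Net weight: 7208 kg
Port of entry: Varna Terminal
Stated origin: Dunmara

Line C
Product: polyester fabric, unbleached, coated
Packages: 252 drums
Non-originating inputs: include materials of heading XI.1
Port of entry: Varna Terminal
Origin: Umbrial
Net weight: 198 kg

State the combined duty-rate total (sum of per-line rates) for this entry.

Line A: wool → XI.4; coated → XI.4.2; unbleached → XI.4.2.1. Scheduled 37%. Umbrial agreement on XI.1.2: XI.4.2.1 not covered. → 37%.
Line B: wool → XI.4; woven → XI.4.1; dyed → XI.4.1.1. Scheduled 3%. No special measure applies. → 3%.
Line C: polyester → XI.1; coated → XI.1.2; unbleached → XI.1.2.3. Scheduled 24%. Umbrial agreement on XI.1.2: CTH not met. → 24%.
Sum: 37% + 3% + 24% = 64%.

64%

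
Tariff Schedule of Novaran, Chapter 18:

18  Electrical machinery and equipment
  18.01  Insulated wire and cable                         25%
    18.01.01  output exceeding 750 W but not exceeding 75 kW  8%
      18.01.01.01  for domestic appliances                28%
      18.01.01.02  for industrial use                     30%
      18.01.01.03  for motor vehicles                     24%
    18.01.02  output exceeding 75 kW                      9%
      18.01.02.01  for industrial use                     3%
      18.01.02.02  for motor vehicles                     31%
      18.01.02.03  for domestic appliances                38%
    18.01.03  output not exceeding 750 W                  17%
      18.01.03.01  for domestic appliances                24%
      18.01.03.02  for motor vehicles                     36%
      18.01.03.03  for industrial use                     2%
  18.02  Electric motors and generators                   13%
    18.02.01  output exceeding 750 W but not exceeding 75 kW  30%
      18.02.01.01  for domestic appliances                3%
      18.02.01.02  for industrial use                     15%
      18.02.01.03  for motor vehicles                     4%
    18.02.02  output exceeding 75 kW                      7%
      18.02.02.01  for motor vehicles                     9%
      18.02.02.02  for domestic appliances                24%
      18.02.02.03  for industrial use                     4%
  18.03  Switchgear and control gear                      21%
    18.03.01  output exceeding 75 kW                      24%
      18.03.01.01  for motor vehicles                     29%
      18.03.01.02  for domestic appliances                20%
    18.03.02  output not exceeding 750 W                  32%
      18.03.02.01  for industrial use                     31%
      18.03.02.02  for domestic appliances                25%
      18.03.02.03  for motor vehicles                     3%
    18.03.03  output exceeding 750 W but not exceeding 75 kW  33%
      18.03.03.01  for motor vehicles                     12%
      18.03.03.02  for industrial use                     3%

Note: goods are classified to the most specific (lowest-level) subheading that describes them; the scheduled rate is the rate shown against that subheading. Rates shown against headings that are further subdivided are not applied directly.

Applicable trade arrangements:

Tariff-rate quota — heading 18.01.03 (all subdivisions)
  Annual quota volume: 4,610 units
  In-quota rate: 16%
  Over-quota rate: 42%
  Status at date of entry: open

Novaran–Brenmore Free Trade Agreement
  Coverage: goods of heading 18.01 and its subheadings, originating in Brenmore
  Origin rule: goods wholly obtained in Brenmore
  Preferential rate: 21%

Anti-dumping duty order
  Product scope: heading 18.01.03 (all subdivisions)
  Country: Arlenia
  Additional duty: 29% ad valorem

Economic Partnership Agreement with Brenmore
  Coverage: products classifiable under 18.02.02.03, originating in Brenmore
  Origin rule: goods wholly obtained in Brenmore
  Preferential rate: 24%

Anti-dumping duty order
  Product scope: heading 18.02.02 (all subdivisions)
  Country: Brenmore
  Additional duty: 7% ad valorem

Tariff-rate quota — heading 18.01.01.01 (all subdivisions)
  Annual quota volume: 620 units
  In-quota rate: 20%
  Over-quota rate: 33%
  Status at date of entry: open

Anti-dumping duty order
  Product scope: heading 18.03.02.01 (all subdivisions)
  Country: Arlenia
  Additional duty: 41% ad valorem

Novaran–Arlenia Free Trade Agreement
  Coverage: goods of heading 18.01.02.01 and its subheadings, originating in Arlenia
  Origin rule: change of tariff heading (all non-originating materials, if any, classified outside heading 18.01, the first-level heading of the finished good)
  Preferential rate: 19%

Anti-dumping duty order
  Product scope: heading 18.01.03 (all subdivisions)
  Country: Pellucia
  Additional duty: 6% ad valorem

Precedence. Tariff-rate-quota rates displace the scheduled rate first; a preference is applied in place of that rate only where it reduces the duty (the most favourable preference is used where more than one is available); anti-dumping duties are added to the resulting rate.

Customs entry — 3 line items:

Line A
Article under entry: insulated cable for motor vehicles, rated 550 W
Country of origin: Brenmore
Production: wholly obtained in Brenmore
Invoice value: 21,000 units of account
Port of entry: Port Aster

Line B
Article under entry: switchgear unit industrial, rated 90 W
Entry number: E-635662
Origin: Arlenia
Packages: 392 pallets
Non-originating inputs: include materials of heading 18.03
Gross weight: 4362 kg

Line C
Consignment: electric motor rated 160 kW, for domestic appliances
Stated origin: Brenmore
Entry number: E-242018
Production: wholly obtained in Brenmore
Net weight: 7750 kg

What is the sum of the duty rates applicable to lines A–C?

119%

Line A: insulated cable → 18.01; rated 550 W → 18.01.03; for motor vehicles → 18.01.03.02. Scheduled 36%. quota on 18.01.03 open → in-quota 16%; Brenmore agreement on 18.01: wholly obtained → 21% available; Brenmore agreement on 18.02.02.03: 18.01.03.02 not covered; preference 21% not lower than 16% → no reduction. → 16%.
Line B: switchgear unit → 18.03; rated 90 W → 18.03.02; industrial → 18.03.02.01. Scheduled 31%. Arlenia agreement on 18.01.02.01: 18.03.02.01 not covered; anti-dumping (Arlenia, 18.03.02.01): +41%; total 31% + 41% = 72%. → 72%.
Line C: electric motor → 18.02; rated 160 kW → 18.02.02; for domestic appliances → 18.02.02.02. Scheduled 24%. Brenmore agreement on 18.01: 18.02.02.02 not covered; Brenmore agreement on 18.02.02.03: 18.02.02.02 not covered; anti-dumping (Brenmore, 18.02.02): +7%; total 24% + 7% = 31%. → 31%.
Sum: 16% + 72% + 31% = 119%.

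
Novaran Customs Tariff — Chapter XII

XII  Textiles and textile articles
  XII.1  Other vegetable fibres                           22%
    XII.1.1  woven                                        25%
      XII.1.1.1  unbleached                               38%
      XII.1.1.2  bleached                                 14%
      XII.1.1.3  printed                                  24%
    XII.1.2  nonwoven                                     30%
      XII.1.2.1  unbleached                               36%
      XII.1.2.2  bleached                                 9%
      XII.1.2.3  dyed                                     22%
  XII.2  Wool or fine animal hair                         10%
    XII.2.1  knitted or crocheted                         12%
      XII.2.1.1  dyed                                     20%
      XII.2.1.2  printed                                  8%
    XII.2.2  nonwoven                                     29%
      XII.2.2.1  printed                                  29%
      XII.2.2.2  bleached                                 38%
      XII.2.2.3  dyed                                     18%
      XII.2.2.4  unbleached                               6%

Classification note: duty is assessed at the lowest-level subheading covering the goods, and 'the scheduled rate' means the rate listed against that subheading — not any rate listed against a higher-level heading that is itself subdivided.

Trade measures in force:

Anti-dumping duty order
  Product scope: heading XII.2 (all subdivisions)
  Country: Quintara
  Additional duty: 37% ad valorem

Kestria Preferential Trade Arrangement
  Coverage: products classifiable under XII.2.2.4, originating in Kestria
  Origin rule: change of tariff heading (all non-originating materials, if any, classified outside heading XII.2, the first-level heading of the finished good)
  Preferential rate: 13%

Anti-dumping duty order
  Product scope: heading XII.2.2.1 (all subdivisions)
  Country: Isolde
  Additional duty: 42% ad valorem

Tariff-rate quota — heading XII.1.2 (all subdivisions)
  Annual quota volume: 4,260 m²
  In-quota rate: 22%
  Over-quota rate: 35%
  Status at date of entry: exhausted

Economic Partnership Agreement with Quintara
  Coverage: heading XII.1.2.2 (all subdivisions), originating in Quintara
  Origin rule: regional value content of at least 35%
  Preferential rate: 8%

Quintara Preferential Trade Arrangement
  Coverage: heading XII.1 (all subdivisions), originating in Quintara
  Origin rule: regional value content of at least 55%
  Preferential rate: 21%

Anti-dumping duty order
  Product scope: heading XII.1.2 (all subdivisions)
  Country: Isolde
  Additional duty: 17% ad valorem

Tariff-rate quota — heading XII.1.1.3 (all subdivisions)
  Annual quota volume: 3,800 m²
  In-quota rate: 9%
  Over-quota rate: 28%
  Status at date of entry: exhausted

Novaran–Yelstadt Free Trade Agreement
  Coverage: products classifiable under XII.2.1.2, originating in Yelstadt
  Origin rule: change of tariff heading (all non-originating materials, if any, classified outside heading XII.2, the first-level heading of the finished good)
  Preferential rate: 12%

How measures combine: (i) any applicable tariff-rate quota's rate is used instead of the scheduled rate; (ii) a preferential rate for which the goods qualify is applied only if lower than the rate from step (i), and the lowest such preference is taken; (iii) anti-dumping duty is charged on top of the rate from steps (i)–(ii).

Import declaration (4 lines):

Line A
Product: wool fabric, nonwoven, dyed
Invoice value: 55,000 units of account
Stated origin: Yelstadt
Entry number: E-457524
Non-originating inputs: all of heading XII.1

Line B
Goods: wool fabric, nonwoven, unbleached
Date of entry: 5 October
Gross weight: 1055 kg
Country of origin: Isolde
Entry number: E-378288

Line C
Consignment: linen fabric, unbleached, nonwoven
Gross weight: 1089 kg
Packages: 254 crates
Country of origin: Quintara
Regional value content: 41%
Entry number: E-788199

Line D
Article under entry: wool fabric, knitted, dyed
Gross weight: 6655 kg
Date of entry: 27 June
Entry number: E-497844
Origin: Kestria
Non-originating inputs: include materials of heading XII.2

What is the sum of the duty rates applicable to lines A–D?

79%

Line A: wool → XII.2; nonwoven → XII.2.2; dyed → XII.2.2.3. Scheduled 18%. Yelstadt agreement on XII.2.1.2: XII.2.2.3 not covered. → 18%.
Line B: wool → XII.2; nonwoven → XII.2.2; unbleached → XII.2.2.4. Scheduled 6%. No special measure applies. → 6%.
Line C: linen → XII.1; nonwoven → XII.1.2; unbleached → XII.1.2.1. Scheduled 36%. quota on XII.1.2 exhausted → over-quota 35%; Quintara agreement on XII.1.2.2: XII.1.2.1 not covered; Quintara agreement on XII.1: RVC < 55%. → 35%.
Line D: wool → XII.2; knitted → XII.2.1; dyed → XII.2.1.1. Scheduled 20%. Kestria agreement on XII.2.2.4: XII.2.1.1 not covered. → 20%.
Sum: 18% + 6% + 35% + 20% = 79%.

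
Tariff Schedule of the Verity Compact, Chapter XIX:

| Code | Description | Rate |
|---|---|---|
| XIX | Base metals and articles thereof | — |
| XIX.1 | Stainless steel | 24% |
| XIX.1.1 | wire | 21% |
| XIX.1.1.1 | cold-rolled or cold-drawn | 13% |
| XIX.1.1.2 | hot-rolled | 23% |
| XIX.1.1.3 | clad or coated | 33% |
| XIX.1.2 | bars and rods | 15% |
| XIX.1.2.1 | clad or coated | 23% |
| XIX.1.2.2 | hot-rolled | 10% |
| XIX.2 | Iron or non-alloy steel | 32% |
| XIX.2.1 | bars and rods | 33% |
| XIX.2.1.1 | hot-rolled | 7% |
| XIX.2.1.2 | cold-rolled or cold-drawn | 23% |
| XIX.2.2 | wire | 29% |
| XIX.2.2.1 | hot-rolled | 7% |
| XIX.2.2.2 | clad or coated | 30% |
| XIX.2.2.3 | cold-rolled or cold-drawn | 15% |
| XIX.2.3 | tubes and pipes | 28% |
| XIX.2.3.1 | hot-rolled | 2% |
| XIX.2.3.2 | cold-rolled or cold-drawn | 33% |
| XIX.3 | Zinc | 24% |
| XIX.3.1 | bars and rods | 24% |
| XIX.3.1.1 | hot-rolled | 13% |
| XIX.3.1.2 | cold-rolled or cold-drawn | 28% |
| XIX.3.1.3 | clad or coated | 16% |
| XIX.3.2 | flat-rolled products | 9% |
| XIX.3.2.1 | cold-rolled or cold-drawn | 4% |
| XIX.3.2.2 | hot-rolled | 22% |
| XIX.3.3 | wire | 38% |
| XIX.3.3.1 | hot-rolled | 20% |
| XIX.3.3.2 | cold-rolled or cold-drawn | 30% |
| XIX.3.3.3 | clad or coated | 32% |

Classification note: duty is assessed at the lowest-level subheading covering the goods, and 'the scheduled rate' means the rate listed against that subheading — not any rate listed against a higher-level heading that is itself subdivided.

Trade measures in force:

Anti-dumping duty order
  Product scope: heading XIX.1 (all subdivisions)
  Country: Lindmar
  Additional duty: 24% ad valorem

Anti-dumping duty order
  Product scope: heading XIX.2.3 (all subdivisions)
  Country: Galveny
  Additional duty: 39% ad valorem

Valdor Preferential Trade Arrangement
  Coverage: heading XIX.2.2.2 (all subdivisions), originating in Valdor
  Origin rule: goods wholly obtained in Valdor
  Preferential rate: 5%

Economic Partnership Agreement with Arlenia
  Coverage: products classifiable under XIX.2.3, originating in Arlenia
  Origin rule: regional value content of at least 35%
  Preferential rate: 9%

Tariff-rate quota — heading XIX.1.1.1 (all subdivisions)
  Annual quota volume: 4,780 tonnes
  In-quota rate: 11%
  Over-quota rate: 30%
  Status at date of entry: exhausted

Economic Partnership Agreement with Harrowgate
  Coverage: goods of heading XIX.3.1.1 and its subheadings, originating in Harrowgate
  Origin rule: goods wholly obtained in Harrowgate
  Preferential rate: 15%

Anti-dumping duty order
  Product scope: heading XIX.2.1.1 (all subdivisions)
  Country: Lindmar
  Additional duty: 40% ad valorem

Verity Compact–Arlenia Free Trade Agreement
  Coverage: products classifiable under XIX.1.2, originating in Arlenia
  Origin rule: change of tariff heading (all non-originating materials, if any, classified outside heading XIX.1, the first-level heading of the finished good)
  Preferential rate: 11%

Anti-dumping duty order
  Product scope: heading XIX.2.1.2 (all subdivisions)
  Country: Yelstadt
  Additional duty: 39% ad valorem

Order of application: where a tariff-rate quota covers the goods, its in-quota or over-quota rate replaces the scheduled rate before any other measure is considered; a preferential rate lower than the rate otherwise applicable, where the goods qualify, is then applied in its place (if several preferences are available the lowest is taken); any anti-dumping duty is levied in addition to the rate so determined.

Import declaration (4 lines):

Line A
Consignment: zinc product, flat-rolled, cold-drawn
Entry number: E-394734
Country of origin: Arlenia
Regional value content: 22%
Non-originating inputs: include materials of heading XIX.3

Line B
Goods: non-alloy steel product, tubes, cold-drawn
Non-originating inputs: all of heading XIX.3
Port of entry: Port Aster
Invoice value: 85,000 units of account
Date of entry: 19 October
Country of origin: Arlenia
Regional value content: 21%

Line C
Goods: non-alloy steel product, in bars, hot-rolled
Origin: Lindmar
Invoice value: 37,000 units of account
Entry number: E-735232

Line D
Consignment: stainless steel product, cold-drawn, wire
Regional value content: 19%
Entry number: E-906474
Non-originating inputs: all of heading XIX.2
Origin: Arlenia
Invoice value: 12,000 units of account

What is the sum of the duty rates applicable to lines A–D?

114%

Line A: zinc → XIX.3; flat-rolled → XIX.3.2; cold-drawn → XIX.3.2.1. Scheduled 4%. Arlenia agreement on XIX.2.3: XIX.3.2.1 not covered; Arlenia agreement on XIX.1.2: XIX.3.2.1 not covered. → 4%.
Line B: non-alloy steel → XIX.2; tubes → XIX.2.3; cold-drawn → XIX.2.3.2. Scheduled 33%. Arlenia agreement on XIX.2.3: RVC < 35%; Arlenia agreement on XIX.1.2: XIX.2.3.2 not covered. → 33%.
Line C: non-alloy steel → XIX.2; in bars → XIX.2.1; hot-rolled → XIX.2.1.1. Scheduled 7%. anti-dumping (Lindmar, XIX.2.1.1): +40%; total 7% + 40% = 47%. → 47%.
Line D: stainless steel → XIX.1; wire → XIX.1.1; cold-drawn → XIX.1.1.1. Scheduled 13%. quota on XIX.1.1.1 exhausted → over-quota 30%; Arlenia agreement on XIX.2.3: XIX.1.1.1 not covered; Arlenia agreement on XIX.1.2: XIX.1.1.1 not covered. → 30%.
Sum: 4% + 33% + 47% + 30% = 114%.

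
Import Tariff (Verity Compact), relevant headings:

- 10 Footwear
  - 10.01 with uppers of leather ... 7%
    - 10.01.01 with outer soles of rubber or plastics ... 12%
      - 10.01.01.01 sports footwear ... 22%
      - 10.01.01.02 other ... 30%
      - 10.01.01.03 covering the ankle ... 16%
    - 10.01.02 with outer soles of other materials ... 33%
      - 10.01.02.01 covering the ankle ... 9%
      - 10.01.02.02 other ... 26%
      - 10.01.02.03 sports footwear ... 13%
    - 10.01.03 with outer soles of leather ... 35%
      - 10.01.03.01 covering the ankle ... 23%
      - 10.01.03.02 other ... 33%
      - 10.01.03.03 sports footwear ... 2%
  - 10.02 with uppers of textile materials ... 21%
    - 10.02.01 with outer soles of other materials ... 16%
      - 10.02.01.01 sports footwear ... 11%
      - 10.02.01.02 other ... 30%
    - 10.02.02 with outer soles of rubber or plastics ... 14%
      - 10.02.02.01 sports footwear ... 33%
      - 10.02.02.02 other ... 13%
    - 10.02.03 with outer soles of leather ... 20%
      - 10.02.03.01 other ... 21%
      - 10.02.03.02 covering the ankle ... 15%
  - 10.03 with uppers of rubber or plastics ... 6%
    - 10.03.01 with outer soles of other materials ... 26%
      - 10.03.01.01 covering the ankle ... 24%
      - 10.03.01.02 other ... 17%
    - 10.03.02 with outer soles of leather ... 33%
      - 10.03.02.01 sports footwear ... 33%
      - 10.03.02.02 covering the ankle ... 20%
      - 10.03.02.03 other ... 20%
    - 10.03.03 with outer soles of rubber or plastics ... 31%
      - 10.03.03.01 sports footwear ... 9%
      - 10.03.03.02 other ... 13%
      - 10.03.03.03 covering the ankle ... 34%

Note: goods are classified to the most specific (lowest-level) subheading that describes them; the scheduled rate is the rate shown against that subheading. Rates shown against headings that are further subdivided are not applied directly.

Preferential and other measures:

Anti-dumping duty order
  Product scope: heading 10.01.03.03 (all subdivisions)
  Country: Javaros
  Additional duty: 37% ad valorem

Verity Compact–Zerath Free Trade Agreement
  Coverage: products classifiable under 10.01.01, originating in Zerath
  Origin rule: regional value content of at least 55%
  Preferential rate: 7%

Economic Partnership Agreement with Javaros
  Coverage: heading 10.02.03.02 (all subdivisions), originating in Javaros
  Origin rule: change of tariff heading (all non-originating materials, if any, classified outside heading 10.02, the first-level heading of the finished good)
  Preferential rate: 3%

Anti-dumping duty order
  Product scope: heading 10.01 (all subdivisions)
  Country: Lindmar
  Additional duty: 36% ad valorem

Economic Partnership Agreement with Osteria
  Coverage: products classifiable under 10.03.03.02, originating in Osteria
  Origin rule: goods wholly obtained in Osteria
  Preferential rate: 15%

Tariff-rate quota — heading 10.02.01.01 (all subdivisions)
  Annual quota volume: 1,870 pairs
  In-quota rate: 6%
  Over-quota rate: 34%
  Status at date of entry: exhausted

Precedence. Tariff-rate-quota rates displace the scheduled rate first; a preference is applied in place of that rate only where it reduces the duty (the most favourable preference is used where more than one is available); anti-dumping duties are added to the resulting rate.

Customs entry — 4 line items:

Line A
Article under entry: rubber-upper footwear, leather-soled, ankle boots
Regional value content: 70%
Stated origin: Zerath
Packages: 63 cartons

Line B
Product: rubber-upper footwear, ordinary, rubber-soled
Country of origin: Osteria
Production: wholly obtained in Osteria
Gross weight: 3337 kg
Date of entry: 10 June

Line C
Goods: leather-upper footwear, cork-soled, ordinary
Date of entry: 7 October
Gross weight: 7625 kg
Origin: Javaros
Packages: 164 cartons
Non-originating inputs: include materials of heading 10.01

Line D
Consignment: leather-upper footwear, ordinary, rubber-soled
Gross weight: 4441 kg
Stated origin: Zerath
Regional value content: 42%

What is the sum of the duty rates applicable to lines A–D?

Line A: rubber-upper → 10.03; leather-soled → 10.03.02; ankle boots → 10.03.02.02. Scheduled 20%. Zerath agreement on 10.01.01: 10.03.02.02 not covered. → 20%.
Line B: rubber-upper → 10.03; rubber-soled → 10.03.03; ordinary → 10.03.03.02. Scheduled 13%. Osteria agreement on 10.03.03.02: wholly obtained → 15% available; preference 15% not lower than 13% → no reduction. → 13%.
Line C: leather-upper → 10.01; cork-soled → 10.01.02; ordinary → 10.01.02.02. Scheduled 26%. Javaros agreement on 10.02.03.02: 10.01.02.02 not covered. → 26%.
Line D: leather-upper → 10.01; rubber-soled → 10.01.01; ordinary → 10.01.01.02. Scheduled 30%. Zerath agreement on 10.01.01: RVC < 55%. → 30%.
Sum: 20% + 13% + 26% + 30% = 89%.

89%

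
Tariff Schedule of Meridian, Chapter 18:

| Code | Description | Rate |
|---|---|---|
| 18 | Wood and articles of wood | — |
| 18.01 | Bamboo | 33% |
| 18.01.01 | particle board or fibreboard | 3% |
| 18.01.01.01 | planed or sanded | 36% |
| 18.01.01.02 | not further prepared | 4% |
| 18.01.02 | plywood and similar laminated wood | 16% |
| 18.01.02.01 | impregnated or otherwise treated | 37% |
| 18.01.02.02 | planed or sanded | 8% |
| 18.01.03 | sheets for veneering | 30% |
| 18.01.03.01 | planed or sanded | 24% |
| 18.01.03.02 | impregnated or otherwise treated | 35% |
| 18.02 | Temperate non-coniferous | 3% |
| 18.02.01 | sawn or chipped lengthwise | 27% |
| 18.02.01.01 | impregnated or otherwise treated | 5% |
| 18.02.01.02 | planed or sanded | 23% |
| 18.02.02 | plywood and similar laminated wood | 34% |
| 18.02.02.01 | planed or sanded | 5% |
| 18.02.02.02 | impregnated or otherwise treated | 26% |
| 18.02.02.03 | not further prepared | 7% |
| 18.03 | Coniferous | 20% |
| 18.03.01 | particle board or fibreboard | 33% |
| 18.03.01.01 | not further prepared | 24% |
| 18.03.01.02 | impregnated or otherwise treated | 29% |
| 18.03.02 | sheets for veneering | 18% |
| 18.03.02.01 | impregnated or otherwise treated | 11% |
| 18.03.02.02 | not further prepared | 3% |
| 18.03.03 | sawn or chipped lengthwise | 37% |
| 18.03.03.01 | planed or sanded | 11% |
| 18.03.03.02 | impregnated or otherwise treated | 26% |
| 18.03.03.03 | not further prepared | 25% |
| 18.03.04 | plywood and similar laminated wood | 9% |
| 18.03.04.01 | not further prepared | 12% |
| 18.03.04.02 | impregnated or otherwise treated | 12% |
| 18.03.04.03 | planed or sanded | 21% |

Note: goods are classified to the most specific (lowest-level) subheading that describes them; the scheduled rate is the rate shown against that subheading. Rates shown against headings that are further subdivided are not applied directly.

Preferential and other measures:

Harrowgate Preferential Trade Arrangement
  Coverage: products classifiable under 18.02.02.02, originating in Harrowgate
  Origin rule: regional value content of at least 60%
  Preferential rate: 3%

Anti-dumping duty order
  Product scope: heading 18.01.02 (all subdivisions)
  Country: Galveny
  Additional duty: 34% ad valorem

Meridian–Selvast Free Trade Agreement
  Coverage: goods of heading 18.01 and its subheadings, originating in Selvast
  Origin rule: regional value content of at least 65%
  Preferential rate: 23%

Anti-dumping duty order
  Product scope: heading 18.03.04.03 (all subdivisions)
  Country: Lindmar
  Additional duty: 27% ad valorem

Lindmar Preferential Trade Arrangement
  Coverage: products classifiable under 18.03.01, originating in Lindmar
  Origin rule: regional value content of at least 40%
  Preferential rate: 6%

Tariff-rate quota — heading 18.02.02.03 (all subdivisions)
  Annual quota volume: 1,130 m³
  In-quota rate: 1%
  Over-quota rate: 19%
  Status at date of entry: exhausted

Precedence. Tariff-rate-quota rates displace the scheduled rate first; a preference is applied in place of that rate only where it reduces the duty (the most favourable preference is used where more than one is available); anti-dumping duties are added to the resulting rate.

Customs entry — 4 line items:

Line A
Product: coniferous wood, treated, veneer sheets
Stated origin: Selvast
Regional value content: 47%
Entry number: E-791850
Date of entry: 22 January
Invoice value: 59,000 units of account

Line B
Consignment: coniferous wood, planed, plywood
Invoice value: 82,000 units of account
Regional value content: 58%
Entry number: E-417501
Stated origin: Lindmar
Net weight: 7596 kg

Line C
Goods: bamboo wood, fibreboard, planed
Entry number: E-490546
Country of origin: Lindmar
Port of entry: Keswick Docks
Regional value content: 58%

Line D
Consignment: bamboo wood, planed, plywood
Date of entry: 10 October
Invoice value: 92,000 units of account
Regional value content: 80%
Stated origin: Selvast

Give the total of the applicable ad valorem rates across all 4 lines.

103%

Line A: coniferous → 18.03; veneer sheets → 18.03.02; treated → 18.03.02.01. Scheduled 11%. Selvast agreement on 18.01: 18.03.02.01 not covered. → 11%.
Line B: coniferous → 18.03; plywood → 18.03.04; planed → 18.03.04.03. Scheduled 21%. Lindmar agreement on 18.03.01: 18.03.04.03 not covered; anti-dumping (Lindmar, 18.03.04.03): +27%; total 21% + 27% = 48%. → 48%.
Line C: bamboo → 18.01; fibreboard → 18.01.01; planed → 18.01.01.01. Scheduled 36%. Lindmar agreement on 18.03.01: 18.01.01.01 not covered. → 36%.
Line D: bamboo → 18.01; plywood → 18.01.02; planed → 18.01.02.02. Scheduled 8%. Selvast agreement on 18.01: RVC ≥ 65% → 23% available; preference 23% not lower than 8% → no reduction. → 8%.
Sum: 11% + 48% + 36% + 8% = 103%.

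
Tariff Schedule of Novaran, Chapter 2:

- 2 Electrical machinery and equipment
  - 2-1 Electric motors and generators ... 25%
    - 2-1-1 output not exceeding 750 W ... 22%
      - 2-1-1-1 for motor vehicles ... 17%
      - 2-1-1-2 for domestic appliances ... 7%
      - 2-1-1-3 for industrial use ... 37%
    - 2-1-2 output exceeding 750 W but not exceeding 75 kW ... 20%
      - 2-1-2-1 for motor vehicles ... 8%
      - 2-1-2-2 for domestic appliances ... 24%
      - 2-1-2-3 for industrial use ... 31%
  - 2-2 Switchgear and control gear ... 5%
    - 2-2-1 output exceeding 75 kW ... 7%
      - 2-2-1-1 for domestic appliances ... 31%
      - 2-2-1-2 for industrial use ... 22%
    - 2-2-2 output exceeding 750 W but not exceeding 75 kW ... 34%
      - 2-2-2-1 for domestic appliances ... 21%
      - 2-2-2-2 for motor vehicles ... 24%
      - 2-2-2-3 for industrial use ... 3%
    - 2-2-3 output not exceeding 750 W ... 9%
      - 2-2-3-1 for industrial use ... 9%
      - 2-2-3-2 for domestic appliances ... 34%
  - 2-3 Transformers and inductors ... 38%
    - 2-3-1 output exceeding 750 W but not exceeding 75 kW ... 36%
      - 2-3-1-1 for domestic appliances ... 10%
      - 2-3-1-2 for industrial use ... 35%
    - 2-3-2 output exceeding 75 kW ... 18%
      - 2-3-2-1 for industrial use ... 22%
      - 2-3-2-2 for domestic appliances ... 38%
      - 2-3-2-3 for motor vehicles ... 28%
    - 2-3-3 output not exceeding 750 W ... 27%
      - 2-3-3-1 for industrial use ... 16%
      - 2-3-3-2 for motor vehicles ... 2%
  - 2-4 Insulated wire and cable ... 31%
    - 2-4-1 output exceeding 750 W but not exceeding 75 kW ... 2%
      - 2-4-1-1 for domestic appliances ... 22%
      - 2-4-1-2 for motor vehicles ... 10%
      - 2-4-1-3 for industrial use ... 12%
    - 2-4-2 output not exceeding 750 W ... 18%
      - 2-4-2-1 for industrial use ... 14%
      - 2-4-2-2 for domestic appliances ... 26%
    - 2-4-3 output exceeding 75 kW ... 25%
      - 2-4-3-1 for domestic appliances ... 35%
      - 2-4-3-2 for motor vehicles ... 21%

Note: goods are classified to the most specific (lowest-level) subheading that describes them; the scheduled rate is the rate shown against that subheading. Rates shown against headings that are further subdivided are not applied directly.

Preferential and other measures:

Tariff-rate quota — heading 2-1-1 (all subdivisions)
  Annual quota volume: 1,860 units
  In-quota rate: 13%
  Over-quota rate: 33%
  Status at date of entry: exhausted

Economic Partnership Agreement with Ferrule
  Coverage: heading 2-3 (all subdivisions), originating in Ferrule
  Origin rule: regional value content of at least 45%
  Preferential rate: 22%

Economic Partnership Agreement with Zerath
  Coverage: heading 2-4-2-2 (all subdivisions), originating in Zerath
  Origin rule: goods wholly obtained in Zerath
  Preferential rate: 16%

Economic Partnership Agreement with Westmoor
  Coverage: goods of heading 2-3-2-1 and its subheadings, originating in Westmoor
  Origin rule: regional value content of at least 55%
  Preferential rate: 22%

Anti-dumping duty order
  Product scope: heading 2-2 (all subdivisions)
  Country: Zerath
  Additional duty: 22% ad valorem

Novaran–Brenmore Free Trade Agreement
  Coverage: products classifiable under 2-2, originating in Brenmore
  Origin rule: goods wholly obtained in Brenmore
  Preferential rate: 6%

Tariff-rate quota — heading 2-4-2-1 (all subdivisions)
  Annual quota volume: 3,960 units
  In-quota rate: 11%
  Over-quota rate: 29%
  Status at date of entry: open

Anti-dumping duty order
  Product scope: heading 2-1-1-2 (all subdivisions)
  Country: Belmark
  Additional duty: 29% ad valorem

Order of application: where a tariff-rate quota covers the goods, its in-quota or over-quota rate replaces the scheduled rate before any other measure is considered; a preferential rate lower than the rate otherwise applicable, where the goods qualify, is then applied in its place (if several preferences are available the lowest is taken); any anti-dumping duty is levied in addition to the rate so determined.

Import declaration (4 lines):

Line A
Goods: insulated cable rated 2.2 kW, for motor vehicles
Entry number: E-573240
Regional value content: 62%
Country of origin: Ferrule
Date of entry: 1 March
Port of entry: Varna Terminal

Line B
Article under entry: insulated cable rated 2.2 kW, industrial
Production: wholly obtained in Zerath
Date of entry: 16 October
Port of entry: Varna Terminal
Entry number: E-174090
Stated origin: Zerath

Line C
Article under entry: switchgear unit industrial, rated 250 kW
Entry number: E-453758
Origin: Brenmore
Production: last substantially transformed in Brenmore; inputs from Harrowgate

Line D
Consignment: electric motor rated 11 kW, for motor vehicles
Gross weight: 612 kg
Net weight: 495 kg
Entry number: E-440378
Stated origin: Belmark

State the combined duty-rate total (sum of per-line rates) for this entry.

Line A: insulated cable → 2-4; rated 2.2 kW → 2-4-1; for motor vehicles → 2-4-1-2. Scheduled 10%. Ferrule agreement on 2-3: 2-4-1-2 not covered. → 10%.
Line B: insulated cable → 2-4; rated 2.2 kW → 2-4-1; industrial → 2-4-1-3. Scheduled 12%. Zerath agreement on 2-4-2-2: 2-4-1-3 not covered. → 12%.
Line C: switchgear unit → 2-2; rated 250 kW → 2-2-1; industrial → 2-2-1-2. Scheduled 22%. Brenmore agreement on 2-2: not wholly obtained. → 22%.
Line D: electric motor → 2-1; rated 11 kW → 2-1-2; for motor vehicles → 2-1-2-1. Scheduled 8%. No special measure applies. → 8%.
Sum: 10% + 12% + 22% + 8% = 52%.

52%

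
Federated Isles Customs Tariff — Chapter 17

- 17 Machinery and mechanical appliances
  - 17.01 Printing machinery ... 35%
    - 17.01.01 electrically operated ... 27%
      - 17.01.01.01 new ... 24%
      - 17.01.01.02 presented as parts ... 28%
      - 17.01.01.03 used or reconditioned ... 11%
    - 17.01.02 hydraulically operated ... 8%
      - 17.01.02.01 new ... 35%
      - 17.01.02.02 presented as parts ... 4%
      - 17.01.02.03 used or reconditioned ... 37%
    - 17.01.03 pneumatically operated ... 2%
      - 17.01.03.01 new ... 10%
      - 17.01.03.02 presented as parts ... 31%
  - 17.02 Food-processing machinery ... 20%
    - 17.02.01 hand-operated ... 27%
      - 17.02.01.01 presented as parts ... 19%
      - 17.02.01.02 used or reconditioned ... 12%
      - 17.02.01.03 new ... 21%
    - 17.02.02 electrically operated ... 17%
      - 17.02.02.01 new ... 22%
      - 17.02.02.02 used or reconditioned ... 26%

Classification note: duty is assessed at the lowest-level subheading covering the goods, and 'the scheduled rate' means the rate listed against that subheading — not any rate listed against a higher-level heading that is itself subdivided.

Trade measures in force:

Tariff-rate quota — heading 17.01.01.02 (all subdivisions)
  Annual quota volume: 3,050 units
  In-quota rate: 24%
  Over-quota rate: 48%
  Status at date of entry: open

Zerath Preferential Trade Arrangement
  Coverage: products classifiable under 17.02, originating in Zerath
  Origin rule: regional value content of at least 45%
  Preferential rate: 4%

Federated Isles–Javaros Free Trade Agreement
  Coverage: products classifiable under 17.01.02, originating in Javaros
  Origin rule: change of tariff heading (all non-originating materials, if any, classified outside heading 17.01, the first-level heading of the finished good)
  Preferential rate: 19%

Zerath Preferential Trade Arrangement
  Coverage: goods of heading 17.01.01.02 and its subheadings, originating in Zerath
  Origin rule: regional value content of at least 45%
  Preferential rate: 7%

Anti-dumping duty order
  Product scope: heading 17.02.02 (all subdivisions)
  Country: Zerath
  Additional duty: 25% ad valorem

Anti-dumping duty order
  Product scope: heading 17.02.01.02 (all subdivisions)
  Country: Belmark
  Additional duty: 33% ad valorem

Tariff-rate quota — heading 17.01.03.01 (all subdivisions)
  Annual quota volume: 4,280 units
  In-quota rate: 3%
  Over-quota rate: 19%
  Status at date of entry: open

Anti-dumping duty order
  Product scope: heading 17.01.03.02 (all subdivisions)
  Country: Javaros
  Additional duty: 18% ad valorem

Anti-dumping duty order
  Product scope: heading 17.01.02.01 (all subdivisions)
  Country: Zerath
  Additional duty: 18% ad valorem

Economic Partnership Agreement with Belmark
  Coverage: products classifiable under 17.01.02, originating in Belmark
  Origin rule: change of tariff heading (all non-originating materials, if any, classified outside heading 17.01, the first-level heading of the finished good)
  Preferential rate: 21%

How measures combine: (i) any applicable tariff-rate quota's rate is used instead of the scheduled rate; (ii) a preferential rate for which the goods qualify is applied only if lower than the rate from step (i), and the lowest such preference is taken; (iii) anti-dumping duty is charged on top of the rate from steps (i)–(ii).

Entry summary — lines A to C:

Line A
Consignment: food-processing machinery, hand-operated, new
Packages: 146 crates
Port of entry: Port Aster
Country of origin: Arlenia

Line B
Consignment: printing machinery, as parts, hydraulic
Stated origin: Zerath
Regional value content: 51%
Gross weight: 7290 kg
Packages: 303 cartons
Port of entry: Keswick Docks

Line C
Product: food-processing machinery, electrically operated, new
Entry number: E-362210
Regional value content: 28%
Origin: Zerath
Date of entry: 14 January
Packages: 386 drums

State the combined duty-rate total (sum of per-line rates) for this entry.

72%

Line A: food-processing → 17.02; hand-operated → 17.02.01; new → 17.02.01.03. Scheduled 21%. No special measure applies. → 21%.
Line B: printing → 17.01; hydraulic → 17.01.02; as parts → 17.01.02.02. Scheduled 4%. Zerath agreement on 17.02: 17.01.02.02 not covered; Zerath agreement on 17.01.01.02: 17.01.02.02 not covered. → 4%.
Line C: food-processing → 17.02; electrically operated → 17.02.02; new → 17.02.02.01. Scheduled 22%. Zerath agreement on 17.02: RVC < 45%; Zerath agreement on 17.01.01.02: 17.02.02.01 not covered; anti-dumping (Zerath, 17.02.02): +25%; total 22% + 25% = 47%. → 47%.
Sum: 21% + 4% + 47% = 72%.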